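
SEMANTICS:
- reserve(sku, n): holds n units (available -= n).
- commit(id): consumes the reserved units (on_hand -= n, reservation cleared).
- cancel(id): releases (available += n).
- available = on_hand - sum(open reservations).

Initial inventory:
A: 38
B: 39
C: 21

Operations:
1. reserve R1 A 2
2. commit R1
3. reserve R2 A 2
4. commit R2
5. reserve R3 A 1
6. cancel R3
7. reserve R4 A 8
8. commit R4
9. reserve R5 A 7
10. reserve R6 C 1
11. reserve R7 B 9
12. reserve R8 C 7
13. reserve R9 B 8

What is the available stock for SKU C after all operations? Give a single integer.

Step 1: reserve R1 A 2 -> on_hand[A=38 B=39 C=21] avail[A=36 B=39 C=21] open={R1}
Step 2: commit R1 -> on_hand[A=36 B=39 C=21] avail[A=36 B=39 C=21] open={}
Step 3: reserve R2 A 2 -> on_hand[A=36 B=39 C=21] avail[A=34 B=39 C=21] open={R2}
Step 4: commit R2 -> on_hand[A=34 B=39 C=21] avail[A=34 B=39 C=21] open={}
Step 5: reserve R3 A 1 -> on_hand[A=34 B=39 C=21] avail[A=33 B=39 C=21] open={R3}
Step 6: cancel R3 -> on_hand[A=34 B=39 C=21] avail[A=34 B=39 C=21] open={}
Step 7: reserve R4 A 8 -> on_hand[A=34 B=39 C=21] avail[A=26 B=39 C=21] open={R4}
Step 8: commit R4 -> on_hand[A=26 B=39 C=21] avail[A=26 B=39 C=21] open={}
Step 9: reserve R5 A 7 -> on_hand[A=26 B=39 C=21] avail[A=19 B=39 C=21] open={R5}
Step 10: reserve R6 C 1 -> on_hand[A=26 B=39 C=21] avail[A=19 B=39 C=20] open={R5,R6}
Step 11: reserve R7 B 9 -> on_hand[A=26 B=39 C=21] avail[A=19 B=30 C=20] open={R5,R6,R7}
Step 12: reserve R8 C 7 -> on_hand[A=26 B=39 C=21] avail[A=19 B=30 C=13] open={R5,R6,R7,R8}
Step 13: reserve R9 B 8 -> on_hand[A=26 B=39 C=21] avail[A=19 B=22 C=13] open={R5,R6,R7,R8,R9}
Final available[C] = 13

Answer: 13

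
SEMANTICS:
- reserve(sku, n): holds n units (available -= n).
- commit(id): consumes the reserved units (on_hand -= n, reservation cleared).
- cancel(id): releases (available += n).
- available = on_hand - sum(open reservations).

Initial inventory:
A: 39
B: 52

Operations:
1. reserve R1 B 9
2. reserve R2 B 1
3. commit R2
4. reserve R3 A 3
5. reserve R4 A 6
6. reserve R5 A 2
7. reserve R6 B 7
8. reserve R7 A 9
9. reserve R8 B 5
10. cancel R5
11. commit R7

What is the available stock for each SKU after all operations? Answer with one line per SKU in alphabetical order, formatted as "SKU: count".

Step 1: reserve R1 B 9 -> on_hand[A=39 B=52] avail[A=39 B=43] open={R1}
Step 2: reserve R2 B 1 -> on_hand[A=39 B=52] avail[A=39 B=42] open={R1,R2}
Step 3: commit R2 -> on_hand[A=39 B=51] avail[A=39 B=42] open={R1}
Step 4: reserve R3 A 3 -> on_hand[A=39 B=51] avail[A=36 B=42] open={R1,R3}
Step 5: reserve R4 A 6 -> on_hand[A=39 B=51] avail[A=30 B=42] open={R1,R3,R4}
Step 6: reserve R5 A 2 -> on_hand[A=39 B=51] avail[A=28 B=42] open={R1,R3,R4,R5}
Step 7: reserve R6 B 7 -> on_hand[A=39 B=51] avail[A=28 B=35] open={R1,R3,R4,R5,R6}
Step 8: reserve R7 A 9 -> on_hand[A=39 B=51] avail[A=19 B=35] open={R1,R3,R4,R5,R6,R7}
Step 9: reserve R8 B 5 -> on_hand[A=39 B=51] avail[A=19 B=30] open={R1,R3,R4,R5,R6,R7,R8}
Step 10: cancel R5 -> on_hand[A=39 B=51] avail[A=21 B=30] open={R1,R3,R4,R6,R7,R8}
Step 11: commit R7 -> on_hand[A=30 B=51] avail[A=21 B=30] open={R1,R3,R4,R6,R8}

Answer: A: 21
B: 30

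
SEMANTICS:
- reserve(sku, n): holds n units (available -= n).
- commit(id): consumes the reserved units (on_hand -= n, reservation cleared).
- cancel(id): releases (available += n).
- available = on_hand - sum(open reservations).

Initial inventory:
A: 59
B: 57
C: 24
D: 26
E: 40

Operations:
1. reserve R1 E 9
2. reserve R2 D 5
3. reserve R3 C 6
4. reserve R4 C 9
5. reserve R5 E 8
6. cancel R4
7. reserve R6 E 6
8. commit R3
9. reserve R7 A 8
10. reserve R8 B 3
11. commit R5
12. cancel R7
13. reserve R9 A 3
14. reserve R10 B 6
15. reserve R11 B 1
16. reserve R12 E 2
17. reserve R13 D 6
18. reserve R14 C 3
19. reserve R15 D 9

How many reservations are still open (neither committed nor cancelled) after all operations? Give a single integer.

Answer: 11

Derivation:
Step 1: reserve R1 E 9 -> on_hand[A=59 B=57 C=24 D=26 E=40] avail[A=59 B=57 C=24 D=26 E=31] open={R1}
Step 2: reserve R2 D 5 -> on_hand[A=59 B=57 C=24 D=26 E=40] avail[A=59 B=57 C=24 D=21 E=31] open={R1,R2}
Step 3: reserve R3 C 6 -> on_hand[A=59 B=57 C=24 D=26 E=40] avail[A=59 B=57 C=18 D=21 E=31] open={R1,R2,R3}
Step 4: reserve R4 C 9 -> on_hand[A=59 B=57 C=24 D=26 E=40] avail[A=59 B=57 C=9 D=21 E=31] open={R1,R2,R3,R4}
Step 5: reserve R5 E 8 -> on_hand[A=59 B=57 C=24 D=26 E=40] avail[A=59 B=57 C=9 D=21 E=23] open={R1,R2,R3,R4,R5}
Step 6: cancel R4 -> on_hand[A=59 B=57 C=24 D=26 E=40] avail[A=59 B=57 C=18 D=21 E=23] open={R1,R2,R3,R5}
Step 7: reserve R6 E 6 -> on_hand[A=59 B=57 C=24 D=26 E=40] avail[A=59 B=57 C=18 D=21 E=17] open={R1,R2,R3,R5,R6}
Step 8: commit R3 -> on_hand[A=59 B=57 C=18 D=26 E=40] avail[A=59 B=57 C=18 D=21 E=17] open={R1,R2,R5,R6}
Step 9: reserve R7 A 8 -> on_hand[A=59 B=57 C=18 D=26 E=40] avail[A=51 B=57 C=18 D=21 E=17] open={R1,R2,R5,R6,R7}
Step 10: reserve R8 B 3 -> on_hand[A=59 B=57 C=18 D=26 E=40] avail[A=51 B=54 C=18 D=21 E=17] open={R1,R2,R5,R6,R7,R8}
Step 11: commit R5 -> on_hand[A=59 B=57 C=18 D=26 E=32] avail[A=51 B=54 C=18 D=21 E=17] open={R1,R2,R6,R7,R8}
Step 12: cancel R7 -> on_hand[A=59 B=57 C=18 D=26 E=32] avail[A=59 B=54 C=18 D=21 E=17] open={R1,R2,R6,R8}
Step 13: reserve R9 A 3 -> on_hand[A=59 B=57 C=18 D=26 E=32] avail[A=56 B=54 C=18 D=21 E=17] open={R1,R2,R6,R8,R9}
Step 14: reserve R10 B 6 -> on_hand[A=59 B=57 C=18 D=26 E=32] avail[A=56 B=48 C=18 D=21 E=17] open={R1,R10,R2,R6,R8,R9}
Step 15: reserve R11 B 1 -> on_hand[A=59 B=57 C=18 D=26 E=32] avail[A=56 B=47 C=18 D=21 E=17] open={R1,R10,R11,R2,R6,R8,R9}
Step 16: reserve R12 E 2 -> on_hand[A=59 B=57 C=18 D=26 E=32] avail[A=56 B=47 C=18 D=21 E=15] open={R1,R10,R11,R12,R2,R6,R8,R9}
Step 17: reserve R13 D 6 -> on_hand[A=59 B=57 C=18 D=26 E=32] avail[A=56 B=47 C=18 D=15 E=15] open={R1,R10,R11,R12,R13,R2,R6,R8,R9}
Step 18: reserve R14 C 3 -> on_hand[A=59 B=57 C=18 D=26 E=32] avail[A=56 B=47 C=15 D=15 E=15] open={R1,R10,R11,R12,R13,R14,R2,R6,R8,R9}
Step 19: reserve R15 D 9 -> on_hand[A=59 B=57 C=18 D=26 E=32] avail[A=56 B=47 C=15 D=6 E=15] open={R1,R10,R11,R12,R13,R14,R15,R2,R6,R8,R9}
Open reservations: ['R1', 'R10', 'R11', 'R12', 'R13', 'R14', 'R15', 'R2', 'R6', 'R8', 'R9'] -> 11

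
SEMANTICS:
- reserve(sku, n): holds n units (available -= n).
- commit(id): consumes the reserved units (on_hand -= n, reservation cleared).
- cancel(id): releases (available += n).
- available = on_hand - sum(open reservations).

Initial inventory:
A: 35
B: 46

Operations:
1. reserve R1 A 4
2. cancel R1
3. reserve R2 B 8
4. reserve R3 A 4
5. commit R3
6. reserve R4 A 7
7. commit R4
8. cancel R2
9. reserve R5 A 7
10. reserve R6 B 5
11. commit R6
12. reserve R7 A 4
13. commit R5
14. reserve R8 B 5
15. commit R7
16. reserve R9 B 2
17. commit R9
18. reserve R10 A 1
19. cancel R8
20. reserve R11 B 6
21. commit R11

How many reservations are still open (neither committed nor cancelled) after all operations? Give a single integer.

Answer: 1

Derivation:
Step 1: reserve R1 A 4 -> on_hand[A=35 B=46] avail[A=31 B=46] open={R1}
Step 2: cancel R1 -> on_hand[A=35 B=46] avail[A=35 B=46] open={}
Step 3: reserve R2 B 8 -> on_hand[A=35 B=46] avail[A=35 B=38] open={R2}
Step 4: reserve R3 A 4 -> on_hand[A=35 B=46] avail[A=31 B=38] open={R2,R3}
Step 5: commit R3 -> on_hand[A=31 B=46] avail[A=31 B=38] open={R2}
Step 6: reserve R4 A 7 -> on_hand[A=31 B=46] avail[A=24 B=38] open={R2,R4}
Step 7: commit R4 -> on_hand[A=24 B=46] avail[A=24 B=38] open={R2}
Step 8: cancel R2 -> on_hand[A=24 B=46] avail[A=24 B=46] open={}
Step 9: reserve R5 A 7 -> on_hand[A=24 B=46] avail[A=17 B=46] open={R5}
Step 10: reserve R6 B 5 -> on_hand[A=24 B=46] avail[A=17 B=41] open={R5,R6}
Step 11: commit R6 -> on_hand[A=24 B=41] avail[A=17 B=41] open={R5}
Step 12: reserve R7 A 4 -> on_hand[A=24 B=41] avail[A=13 B=41] open={R5,R7}
Step 13: commit R5 -> on_hand[A=17 B=41] avail[A=13 B=41] open={R7}
Step 14: reserve R8 B 5 -> on_hand[A=17 B=41] avail[A=13 B=36] open={R7,R8}
Step 15: commit R7 -> on_hand[A=13 B=41] avail[A=13 B=36] open={R8}
Step 16: reserve R9 B 2 -> on_hand[A=13 B=41] avail[A=13 B=34] open={R8,R9}
Step 17: commit R9 -> on_hand[A=13 B=39] avail[A=13 B=34] open={R8}
Step 18: reserve R10 A 1 -> on_hand[A=13 B=39] avail[A=12 B=34] open={R10,R8}
Step 19: cancel R8 -> on_hand[A=13 B=39] avail[A=12 B=39] open={R10}
Step 20: reserve R11 B 6 -> on_hand[A=13 B=39] avail[A=12 B=33] open={R10,R11}
Step 21: commit R11 -> on_hand[A=13 B=33] avail[A=12 B=33] open={R10}
Open reservations: ['R10'] -> 1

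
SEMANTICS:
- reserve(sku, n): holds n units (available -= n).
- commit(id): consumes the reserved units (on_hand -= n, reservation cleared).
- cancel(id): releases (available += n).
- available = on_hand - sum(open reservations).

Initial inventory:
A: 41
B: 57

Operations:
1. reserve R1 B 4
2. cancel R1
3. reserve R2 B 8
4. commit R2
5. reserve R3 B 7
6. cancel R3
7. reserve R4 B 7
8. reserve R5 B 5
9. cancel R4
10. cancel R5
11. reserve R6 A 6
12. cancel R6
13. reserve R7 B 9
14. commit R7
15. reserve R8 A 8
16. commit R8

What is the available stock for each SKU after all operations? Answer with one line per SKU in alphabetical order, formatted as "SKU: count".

Answer: A: 33
B: 40

Derivation:
Step 1: reserve R1 B 4 -> on_hand[A=41 B=57] avail[A=41 B=53] open={R1}
Step 2: cancel R1 -> on_hand[A=41 B=57] avail[A=41 B=57] open={}
Step 3: reserve R2 B 8 -> on_hand[A=41 B=57] avail[A=41 B=49] open={R2}
Step 4: commit R2 -> on_hand[A=41 B=49] avail[A=41 B=49] open={}
Step 5: reserve R3 B 7 -> on_hand[A=41 B=49] avail[A=41 B=42] open={R3}
Step 6: cancel R3 -> on_hand[A=41 B=49] avail[A=41 B=49] open={}
Step 7: reserve R4 B 7 -> on_hand[A=41 B=49] avail[A=41 B=42] open={R4}
Step 8: reserve R5 B 5 -> on_hand[A=41 B=49] avail[A=41 B=37] open={R4,R5}
Step 9: cancel R4 -> on_hand[A=41 B=49] avail[A=41 B=44] open={R5}
Step 10: cancel R5 -> on_hand[A=41 B=49] avail[A=41 B=49] open={}
Step 11: reserve R6 A 6 -> on_hand[A=41 B=49] avail[A=35 B=49] open={R6}
Step 12: cancel R6 -> on_hand[A=41 B=49] avail[A=41 B=49] open={}
Step 13: reserve R7 B 9 -> on_hand[A=41 B=49] avail[A=41 B=40] open={R7}
Step 14: commit R7 -> on_hand[A=41 B=40] avail[A=41 B=40] open={}
Step 15: reserve R8 A 8 -> on_hand[A=41 B=40] avail[A=33 B=40] open={R8}
Step 16: commit R8 -> on_hand[A=33 B=40] avail[A=33 B=40] open={}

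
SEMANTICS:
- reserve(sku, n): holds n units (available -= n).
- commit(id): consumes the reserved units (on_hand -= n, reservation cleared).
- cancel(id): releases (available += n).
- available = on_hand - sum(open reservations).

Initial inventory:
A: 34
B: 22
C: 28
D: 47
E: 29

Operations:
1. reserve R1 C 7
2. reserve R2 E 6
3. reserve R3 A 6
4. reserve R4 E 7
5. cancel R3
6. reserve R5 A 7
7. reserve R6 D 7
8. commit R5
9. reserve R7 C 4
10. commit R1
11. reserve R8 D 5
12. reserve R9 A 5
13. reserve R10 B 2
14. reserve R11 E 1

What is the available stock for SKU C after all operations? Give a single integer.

Step 1: reserve R1 C 7 -> on_hand[A=34 B=22 C=28 D=47 E=29] avail[A=34 B=22 C=21 D=47 E=29] open={R1}
Step 2: reserve R2 E 6 -> on_hand[A=34 B=22 C=28 D=47 E=29] avail[A=34 B=22 C=21 D=47 E=23] open={R1,R2}
Step 3: reserve R3 A 6 -> on_hand[A=34 B=22 C=28 D=47 E=29] avail[A=28 B=22 C=21 D=47 E=23] open={R1,R2,R3}
Step 4: reserve R4 E 7 -> on_hand[A=34 B=22 C=28 D=47 E=29] avail[A=28 B=22 C=21 D=47 E=16] open={R1,R2,R3,R4}
Step 5: cancel R3 -> on_hand[A=34 B=22 C=28 D=47 E=29] avail[A=34 B=22 C=21 D=47 E=16] open={R1,R2,R4}
Step 6: reserve R5 A 7 -> on_hand[A=34 B=22 C=28 D=47 E=29] avail[A=27 B=22 C=21 D=47 E=16] open={R1,R2,R4,R5}
Step 7: reserve R6 D 7 -> on_hand[A=34 B=22 C=28 D=47 E=29] avail[A=27 B=22 C=21 D=40 E=16] open={R1,R2,R4,R5,R6}
Step 8: commit R5 -> on_hand[A=27 B=22 C=28 D=47 E=29] avail[A=27 B=22 C=21 D=40 E=16] open={R1,R2,R4,R6}
Step 9: reserve R7 C 4 -> on_hand[A=27 B=22 C=28 D=47 E=29] avail[A=27 B=22 C=17 D=40 E=16] open={R1,R2,R4,R6,R7}
Step 10: commit R1 -> on_hand[A=27 B=22 C=21 D=47 E=29] avail[A=27 B=22 C=17 D=40 E=16] open={R2,R4,R6,R7}
Step 11: reserve R8 D 5 -> on_hand[A=27 B=22 C=21 D=47 E=29] avail[A=27 B=22 C=17 D=35 E=16] open={R2,R4,R6,R7,R8}
Step 12: reserve R9 A 5 -> on_hand[A=27 B=22 C=21 D=47 E=29] avail[A=22 B=22 C=17 D=35 E=16] open={R2,R4,R6,R7,R8,R9}
Step 13: reserve R10 B 2 -> on_hand[A=27 B=22 C=21 D=47 E=29] avail[A=22 B=20 C=17 D=35 E=16] open={R10,R2,R4,R6,R7,R8,R9}
Step 14: reserve R11 E 1 -> on_hand[A=27 B=22 C=21 D=47 E=29] avail[A=22 B=20 C=17 D=35 E=15] open={R10,R11,R2,R4,R6,R7,R8,R9}
Final available[C] = 17

Answer: 17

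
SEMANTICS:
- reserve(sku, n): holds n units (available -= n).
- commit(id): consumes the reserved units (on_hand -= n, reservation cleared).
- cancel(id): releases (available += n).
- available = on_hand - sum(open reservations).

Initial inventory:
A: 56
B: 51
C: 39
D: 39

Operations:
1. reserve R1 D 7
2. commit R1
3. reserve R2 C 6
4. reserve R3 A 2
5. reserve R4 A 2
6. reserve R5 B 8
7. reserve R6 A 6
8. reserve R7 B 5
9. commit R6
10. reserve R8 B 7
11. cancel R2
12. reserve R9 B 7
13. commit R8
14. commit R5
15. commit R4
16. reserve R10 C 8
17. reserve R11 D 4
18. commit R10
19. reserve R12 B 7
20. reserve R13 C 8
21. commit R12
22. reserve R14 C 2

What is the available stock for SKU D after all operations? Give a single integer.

Answer: 28

Derivation:
Step 1: reserve R1 D 7 -> on_hand[A=56 B=51 C=39 D=39] avail[A=56 B=51 C=39 D=32] open={R1}
Step 2: commit R1 -> on_hand[A=56 B=51 C=39 D=32] avail[A=56 B=51 C=39 D=32] open={}
Step 3: reserve R2 C 6 -> on_hand[A=56 B=51 C=39 D=32] avail[A=56 B=51 C=33 D=32] open={R2}
Step 4: reserve R3 A 2 -> on_hand[A=56 B=51 C=39 D=32] avail[A=54 B=51 C=33 D=32] open={R2,R3}
Step 5: reserve R4 A 2 -> on_hand[A=56 B=51 C=39 D=32] avail[A=52 B=51 C=33 D=32] open={R2,R3,R4}
Step 6: reserve R5 B 8 -> on_hand[A=56 B=51 C=39 D=32] avail[A=52 B=43 C=33 D=32] open={R2,R3,R4,R5}
Step 7: reserve R6 A 6 -> on_hand[A=56 B=51 C=39 D=32] avail[A=46 B=43 C=33 D=32] open={R2,R3,R4,R5,R6}
Step 8: reserve R7 B 5 -> on_hand[A=56 B=51 C=39 D=32] avail[A=46 B=38 C=33 D=32] open={R2,R3,R4,R5,R6,R7}
Step 9: commit R6 -> on_hand[A=50 B=51 C=39 D=32] avail[A=46 B=38 C=33 D=32] open={R2,R3,R4,R5,R7}
Step 10: reserve R8 B 7 -> on_hand[A=50 B=51 C=39 D=32] avail[A=46 B=31 C=33 D=32] open={R2,R3,R4,R5,R7,R8}
Step 11: cancel R2 -> on_hand[A=50 B=51 C=39 D=32] avail[A=46 B=31 C=39 D=32] open={R3,R4,R5,R7,R8}
Step 12: reserve R9 B 7 -> on_hand[A=50 B=51 C=39 D=32] avail[A=46 B=24 C=39 D=32] open={R3,R4,R5,R7,R8,R9}
Step 13: commit R8 -> on_hand[A=50 B=44 C=39 D=32] avail[A=46 B=24 C=39 D=32] open={R3,R4,R5,R7,R9}
Step 14: commit R5 -> on_hand[A=50 B=36 C=39 D=32] avail[A=46 B=24 C=39 D=32] open={R3,R4,R7,R9}
Step 15: commit R4 -> on_hand[A=48 B=36 C=39 D=32] avail[A=46 B=24 C=39 D=32] open={R3,R7,R9}
Step 16: reserve R10 C 8 -> on_hand[A=48 B=36 C=39 D=32] avail[A=46 B=24 C=31 D=32] open={R10,R3,R7,R9}
Step 17: reserve R11 D 4 -> on_hand[A=48 B=36 C=39 D=32] avail[A=46 B=24 C=31 D=28] open={R10,R11,R3,R7,R9}
Step 18: commit R10 -> on_hand[A=48 B=36 C=31 D=32] avail[A=46 B=24 C=31 D=28] open={R11,R3,R7,R9}
Step 19: reserve R12 B 7 -> on_hand[A=48 B=36 C=31 D=32] avail[A=46 B=17 C=31 D=28] open={R11,R12,R3,R7,R9}
Step 20: reserve R13 C 8 -> on_hand[A=48 B=36 C=31 D=32] avail[A=46 B=17 C=23 D=28] open={R11,R12,R13,R3,R7,R9}
Step 21: commit R12 -> on_hand[A=48 B=29 C=31 D=32] avail[A=46 B=17 C=23 D=28] open={R11,R13,R3,R7,R9}
Step 22: reserve R14 C 2 -> on_hand[A=48 B=29 C=31 D=32] avail[A=46 B=17 C=21 D=28] open={R11,R13,R14,R3,R7,R9}
Final available[D] = 28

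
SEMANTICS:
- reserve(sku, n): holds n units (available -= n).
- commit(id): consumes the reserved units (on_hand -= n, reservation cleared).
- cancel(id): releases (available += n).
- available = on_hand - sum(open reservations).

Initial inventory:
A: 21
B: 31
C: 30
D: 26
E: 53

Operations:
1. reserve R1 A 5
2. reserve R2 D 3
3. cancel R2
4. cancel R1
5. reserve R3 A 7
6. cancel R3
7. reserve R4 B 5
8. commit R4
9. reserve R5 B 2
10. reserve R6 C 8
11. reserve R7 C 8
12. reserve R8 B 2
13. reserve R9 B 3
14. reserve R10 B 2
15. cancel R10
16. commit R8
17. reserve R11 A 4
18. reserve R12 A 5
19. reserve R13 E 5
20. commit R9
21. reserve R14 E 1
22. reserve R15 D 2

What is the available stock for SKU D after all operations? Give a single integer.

Answer: 24

Derivation:
Step 1: reserve R1 A 5 -> on_hand[A=21 B=31 C=30 D=26 E=53] avail[A=16 B=31 C=30 D=26 E=53] open={R1}
Step 2: reserve R2 D 3 -> on_hand[A=21 B=31 C=30 D=26 E=53] avail[A=16 B=31 C=30 D=23 E=53] open={R1,R2}
Step 3: cancel R2 -> on_hand[A=21 B=31 C=30 D=26 E=53] avail[A=16 B=31 C=30 D=26 E=53] open={R1}
Step 4: cancel R1 -> on_hand[A=21 B=31 C=30 D=26 E=53] avail[A=21 B=31 C=30 D=26 E=53] open={}
Step 5: reserve R3 A 7 -> on_hand[A=21 B=31 C=30 D=26 E=53] avail[A=14 B=31 C=30 D=26 E=53] open={R3}
Step 6: cancel R3 -> on_hand[A=21 B=31 C=30 D=26 E=53] avail[A=21 B=31 C=30 D=26 E=53] open={}
Step 7: reserve R4 B 5 -> on_hand[A=21 B=31 C=30 D=26 E=53] avail[A=21 B=26 C=30 D=26 E=53] open={R4}
Step 8: commit R4 -> on_hand[A=21 B=26 C=30 D=26 E=53] avail[A=21 B=26 C=30 D=26 E=53] open={}
Step 9: reserve R5 B 2 -> on_hand[A=21 B=26 C=30 D=26 E=53] avail[A=21 B=24 C=30 D=26 E=53] open={R5}
Step 10: reserve R6 C 8 -> on_hand[A=21 B=26 C=30 D=26 E=53] avail[A=21 B=24 C=22 D=26 E=53] open={R5,R6}
Step 11: reserve R7 C 8 -> on_hand[A=21 B=26 C=30 D=26 E=53] avail[A=21 B=24 C=14 D=26 E=53] open={R5,R6,R7}
Step 12: reserve R8 B 2 -> on_hand[A=21 B=26 C=30 D=26 E=53] avail[A=21 B=22 C=14 D=26 E=53] open={R5,R6,R7,R8}
Step 13: reserve R9 B 3 -> on_hand[A=21 B=26 C=30 D=26 E=53] avail[A=21 B=19 C=14 D=26 E=53] open={R5,R6,R7,R8,R9}
Step 14: reserve R10 B 2 -> on_hand[A=21 B=26 C=30 D=26 E=53] avail[A=21 B=17 C=14 D=26 E=53] open={R10,R5,R6,R7,R8,R9}
Step 15: cancel R10 -> on_hand[A=21 B=26 C=30 D=26 E=53] avail[A=21 B=19 C=14 D=26 E=53] open={R5,R6,R7,R8,R9}
Step 16: commit R8 -> on_hand[A=21 B=24 C=30 D=26 E=53] avail[A=21 B=19 C=14 D=26 E=53] open={R5,R6,R7,R9}
Step 17: reserve R11 A 4 -> on_hand[A=21 B=24 C=30 D=26 E=53] avail[A=17 B=19 C=14 D=26 E=53] open={R11,R5,R6,R7,R9}
Step 18: reserve R12 A 5 -> on_hand[A=21 B=24 C=30 D=26 E=53] avail[A=12 B=19 C=14 D=26 E=53] open={R11,R12,R5,R6,R7,R9}
Step 19: reserve R13 E 5 -> on_hand[A=21 B=24 C=30 D=26 E=53] avail[A=12 B=19 C=14 D=26 E=48] open={R11,R12,R13,R5,R6,R7,R9}
Step 20: commit R9 -> on_hand[A=21 B=21 C=30 D=26 E=53] avail[A=12 B=19 C=14 D=26 E=48] open={R11,R12,R13,R5,R6,R7}
Step 21: reserve R14 E 1 -> on_hand[A=21 B=21 C=30 D=26 E=53] avail[A=12 B=19 C=14 D=26 E=47] open={R11,R12,R13,R14,R5,R6,R7}
Step 22: reserve R15 D 2 -> on_hand[A=21 B=21 C=30 D=26 E=53] avail[A=12 B=19 C=14 D=24 E=47] open={R11,R12,R13,R14,R15,R5,R6,R7}
Final available[D] = 24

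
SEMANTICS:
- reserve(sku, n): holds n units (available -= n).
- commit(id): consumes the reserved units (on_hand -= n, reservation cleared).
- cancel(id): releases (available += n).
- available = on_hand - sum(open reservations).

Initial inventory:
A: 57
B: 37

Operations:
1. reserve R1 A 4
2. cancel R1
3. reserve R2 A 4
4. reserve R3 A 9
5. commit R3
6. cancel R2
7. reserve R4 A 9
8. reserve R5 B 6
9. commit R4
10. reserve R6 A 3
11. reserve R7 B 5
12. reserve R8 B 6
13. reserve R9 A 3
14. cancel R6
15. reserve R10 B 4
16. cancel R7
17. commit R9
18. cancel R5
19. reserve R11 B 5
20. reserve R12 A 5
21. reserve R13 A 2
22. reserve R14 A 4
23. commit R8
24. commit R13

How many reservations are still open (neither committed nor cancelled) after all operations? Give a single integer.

Step 1: reserve R1 A 4 -> on_hand[A=57 B=37] avail[A=53 B=37] open={R1}
Step 2: cancel R1 -> on_hand[A=57 B=37] avail[A=57 B=37] open={}
Step 3: reserve R2 A 4 -> on_hand[A=57 B=37] avail[A=53 B=37] open={R2}
Step 4: reserve R3 A 9 -> on_hand[A=57 B=37] avail[A=44 B=37] open={R2,R3}
Step 5: commit R3 -> on_hand[A=48 B=37] avail[A=44 B=37] open={R2}
Step 6: cancel R2 -> on_hand[A=48 B=37] avail[A=48 B=37] open={}
Step 7: reserve R4 A 9 -> on_hand[A=48 B=37] avail[A=39 B=37] open={R4}
Step 8: reserve R5 B 6 -> on_hand[A=48 B=37] avail[A=39 B=31] open={R4,R5}
Step 9: commit R4 -> on_hand[A=39 B=37] avail[A=39 B=31] open={R5}
Step 10: reserve R6 A 3 -> on_hand[A=39 B=37] avail[A=36 B=31] open={R5,R6}
Step 11: reserve R7 B 5 -> on_hand[A=39 B=37] avail[A=36 B=26] open={R5,R6,R7}
Step 12: reserve R8 B 6 -> on_hand[A=39 B=37] avail[A=36 B=20] open={R5,R6,R7,R8}
Step 13: reserve R9 A 3 -> on_hand[A=39 B=37] avail[A=33 B=20] open={R5,R6,R7,R8,R9}
Step 14: cancel R6 -> on_hand[A=39 B=37] avail[A=36 B=20] open={R5,R7,R8,R9}
Step 15: reserve R10 B 4 -> on_hand[A=39 B=37] avail[A=36 B=16] open={R10,R5,R7,R8,R9}
Step 16: cancel R7 -> on_hand[A=39 B=37] avail[A=36 B=21] open={R10,R5,R8,R9}
Step 17: commit R9 -> on_hand[A=36 B=37] avail[A=36 B=21] open={R10,R5,R8}
Step 18: cancel R5 -> on_hand[A=36 B=37] avail[A=36 B=27] open={R10,R8}
Step 19: reserve R11 B 5 -> on_hand[A=36 B=37] avail[A=36 B=22] open={R10,R11,R8}
Step 20: reserve R12 A 5 -> on_hand[A=36 B=37] avail[A=31 B=22] open={R10,R11,R12,R8}
Step 21: reserve R13 A 2 -> on_hand[A=36 B=37] avail[A=29 B=22] open={R10,R11,R12,R13,R8}
Step 22: reserve R14 A 4 -> on_hand[A=36 B=37] avail[A=25 B=22] open={R10,R11,R12,R13,R14,R8}
Step 23: commit R8 -> on_hand[A=36 B=31] avail[A=25 B=22] open={R10,R11,R12,R13,R14}
Step 24: commit R13 -> on_hand[A=34 B=31] avail[A=25 B=22] open={R10,R11,R12,R14}
Open reservations: ['R10', 'R11', 'R12', 'R14'] -> 4

Answer: 4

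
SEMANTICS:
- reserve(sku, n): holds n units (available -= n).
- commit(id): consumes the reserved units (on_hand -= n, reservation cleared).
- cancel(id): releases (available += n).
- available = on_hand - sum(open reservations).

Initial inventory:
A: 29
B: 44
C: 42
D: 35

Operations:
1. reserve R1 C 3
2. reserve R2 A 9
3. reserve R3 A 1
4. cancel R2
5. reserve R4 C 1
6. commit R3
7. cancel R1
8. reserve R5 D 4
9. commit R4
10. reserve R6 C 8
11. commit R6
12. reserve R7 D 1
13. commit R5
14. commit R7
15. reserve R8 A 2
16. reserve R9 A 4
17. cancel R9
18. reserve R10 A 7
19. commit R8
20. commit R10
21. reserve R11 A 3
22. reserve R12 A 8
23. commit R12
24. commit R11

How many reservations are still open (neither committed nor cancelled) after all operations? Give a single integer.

Answer: 0

Derivation:
Step 1: reserve R1 C 3 -> on_hand[A=29 B=44 C=42 D=35] avail[A=29 B=44 C=39 D=35] open={R1}
Step 2: reserve R2 A 9 -> on_hand[A=29 B=44 C=42 D=35] avail[A=20 B=44 C=39 D=35] open={R1,R2}
Step 3: reserve R3 A 1 -> on_hand[A=29 B=44 C=42 D=35] avail[A=19 B=44 C=39 D=35] open={R1,R2,R3}
Step 4: cancel R2 -> on_hand[A=29 B=44 C=42 D=35] avail[A=28 B=44 C=39 D=35] open={R1,R3}
Step 5: reserve R4 C 1 -> on_hand[A=29 B=44 C=42 D=35] avail[A=28 B=44 C=38 D=35] open={R1,R3,R4}
Step 6: commit R3 -> on_hand[A=28 B=44 C=42 D=35] avail[A=28 B=44 C=38 D=35] open={R1,R4}
Step 7: cancel R1 -> on_hand[A=28 B=44 C=42 D=35] avail[A=28 B=44 C=41 D=35] open={R4}
Step 8: reserve R5 D 4 -> on_hand[A=28 B=44 C=42 D=35] avail[A=28 B=44 C=41 D=31] open={R4,R5}
Step 9: commit R4 -> on_hand[A=28 B=44 C=41 D=35] avail[A=28 B=44 C=41 D=31] open={R5}
Step 10: reserve R6 C 8 -> on_hand[A=28 B=44 C=41 D=35] avail[A=28 B=44 C=33 D=31] open={R5,R6}
Step 11: commit R6 -> on_hand[A=28 B=44 C=33 D=35] avail[A=28 B=44 C=33 D=31] open={R5}
Step 12: reserve R7 D 1 -> on_hand[A=28 B=44 C=33 D=35] avail[A=28 B=44 C=33 D=30] open={R5,R7}
Step 13: commit R5 -> on_hand[A=28 B=44 C=33 D=31] avail[A=28 B=44 C=33 D=30] open={R7}
Step 14: commit R7 -> on_hand[A=28 B=44 C=33 D=30] avail[A=28 B=44 C=33 D=30] open={}
Step 15: reserve R8 A 2 -> on_hand[A=28 B=44 C=33 D=30] avail[A=26 B=44 C=33 D=30] open={R8}
Step 16: reserve R9 A 4 -> on_hand[A=28 B=44 C=33 D=30] avail[A=22 B=44 C=33 D=30] open={R8,R9}
Step 17: cancel R9 -> on_hand[A=28 B=44 C=33 D=30] avail[A=26 B=44 C=33 D=30] open={R8}
Step 18: reserve R10 A 7 -> on_hand[A=28 B=44 C=33 D=30] avail[A=19 B=44 C=33 D=30] open={R10,R8}
Step 19: commit R8 -> on_hand[A=26 B=44 C=33 D=30] avail[A=19 B=44 C=33 D=30] open={R10}
Step 20: commit R10 -> on_hand[A=19 B=44 C=33 D=30] avail[A=19 B=44 C=33 D=30] open={}
Step 21: reserve R11 A 3 -> on_hand[A=19 B=44 C=33 D=30] avail[A=16 B=44 C=33 D=30] open={R11}
Step 22: reserve R12 A 8 -> on_hand[A=19 B=44 C=33 D=30] avail[A=8 B=44 C=33 D=30] open={R11,R12}
Step 23: commit R12 -> on_hand[A=11 B=44 C=33 D=30] avail[A=8 B=44 C=33 D=30] open={R11}
Step 24: commit R11 -> on_hand[A=8 B=44 C=33 D=30] avail[A=8 B=44 C=33 D=30] open={}
Open reservations: [] -> 0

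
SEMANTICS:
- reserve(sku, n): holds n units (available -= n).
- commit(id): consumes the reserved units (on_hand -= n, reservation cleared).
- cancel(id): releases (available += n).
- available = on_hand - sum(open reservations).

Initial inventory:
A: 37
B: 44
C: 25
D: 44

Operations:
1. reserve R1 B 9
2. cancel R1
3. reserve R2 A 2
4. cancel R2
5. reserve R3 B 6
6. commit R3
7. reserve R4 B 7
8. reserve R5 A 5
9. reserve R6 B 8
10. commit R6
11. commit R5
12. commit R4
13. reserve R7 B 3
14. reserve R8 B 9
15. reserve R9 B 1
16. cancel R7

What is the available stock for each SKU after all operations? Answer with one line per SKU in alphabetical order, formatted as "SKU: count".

Step 1: reserve R1 B 9 -> on_hand[A=37 B=44 C=25 D=44] avail[A=37 B=35 C=25 D=44] open={R1}
Step 2: cancel R1 -> on_hand[A=37 B=44 C=25 D=44] avail[A=37 B=44 C=25 D=44] open={}
Step 3: reserve R2 A 2 -> on_hand[A=37 B=44 C=25 D=44] avail[A=35 B=44 C=25 D=44] open={R2}
Step 4: cancel R2 -> on_hand[A=37 B=44 C=25 D=44] avail[A=37 B=44 C=25 D=44] open={}
Step 5: reserve R3 B 6 -> on_hand[A=37 B=44 C=25 D=44] avail[A=37 B=38 C=25 D=44] open={R3}
Step 6: commit R3 -> on_hand[A=37 B=38 C=25 D=44] avail[A=37 B=38 C=25 D=44] open={}
Step 7: reserve R4 B 7 -> on_hand[A=37 B=38 C=25 D=44] avail[A=37 B=31 C=25 D=44] open={R4}
Step 8: reserve R5 A 5 -> on_hand[A=37 B=38 C=25 D=44] avail[A=32 B=31 C=25 D=44] open={R4,R5}
Step 9: reserve R6 B 8 -> on_hand[A=37 B=38 C=25 D=44] avail[A=32 B=23 C=25 D=44] open={R4,R5,R6}
Step 10: commit R6 -> on_hand[A=37 B=30 C=25 D=44] avail[A=32 B=23 C=25 D=44] open={R4,R5}
Step 11: commit R5 -> on_hand[A=32 B=30 C=25 D=44] avail[A=32 B=23 C=25 D=44] open={R4}
Step 12: commit R4 -> on_hand[A=32 B=23 C=25 D=44] avail[A=32 B=23 C=25 D=44] open={}
Step 13: reserve R7 B 3 -> on_hand[A=32 B=23 C=25 D=44] avail[A=32 B=20 C=25 D=44] open={R7}
Step 14: reserve R8 B 9 -> on_hand[A=32 B=23 C=25 D=44] avail[A=32 B=11 C=25 D=44] open={R7,R8}
Step 15: reserve R9 B 1 -> on_hand[A=32 B=23 C=25 D=44] avail[A=32 B=10 C=25 D=44] open={R7,R8,R9}
Step 16: cancel R7 -> on_hand[A=32 B=23 C=25 D=44] avail[A=32 B=13 C=25 D=44] open={R8,R9}

Answer: A: 32
B: 13
C: 25
D: 44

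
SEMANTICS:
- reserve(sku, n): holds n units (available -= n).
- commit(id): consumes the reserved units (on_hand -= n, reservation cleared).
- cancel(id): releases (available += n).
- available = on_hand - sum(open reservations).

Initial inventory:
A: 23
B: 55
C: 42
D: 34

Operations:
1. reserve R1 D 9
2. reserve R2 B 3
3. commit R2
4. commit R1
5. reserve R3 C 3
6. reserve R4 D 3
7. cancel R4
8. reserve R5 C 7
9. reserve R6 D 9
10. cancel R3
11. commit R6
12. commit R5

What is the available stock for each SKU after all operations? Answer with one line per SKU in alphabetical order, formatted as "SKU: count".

Answer: A: 23
B: 52
C: 35
D: 16

Derivation:
Step 1: reserve R1 D 9 -> on_hand[A=23 B=55 C=42 D=34] avail[A=23 B=55 C=42 D=25] open={R1}
Step 2: reserve R2 B 3 -> on_hand[A=23 B=55 C=42 D=34] avail[A=23 B=52 C=42 D=25] open={R1,R2}
Step 3: commit R2 -> on_hand[A=23 B=52 C=42 D=34] avail[A=23 B=52 C=42 D=25] open={R1}
Step 4: commit R1 -> on_hand[A=23 B=52 C=42 D=25] avail[A=23 B=52 C=42 D=25] open={}
Step 5: reserve R3 C 3 -> on_hand[A=23 B=52 C=42 D=25] avail[A=23 B=52 C=39 D=25] open={R3}
Step 6: reserve R4 D 3 -> on_hand[A=23 B=52 C=42 D=25] avail[A=23 B=52 C=39 D=22] open={R3,R4}
Step 7: cancel R4 -> on_hand[A=23 B=52 C=42 D=25] avail[A=23 B=52 C=39 D=25] open={R3}
Step 8: reserve R5 C 7 -> on_hand[A=23 B=52 C=42 D=25] avail[A=23 B=52 C=32 D=25] open={R3,R5}
Step 9: reserve R6 D 9 -> on_hand[A=23 B=52 C=42 D=25] avail[A=23 B=52 C=32 D=16] open={R3,R5,R6}
Step 10: cancel R3 -> on_hand[A=23 B=52 C=42 D=25] avail[A=23 B=52 C=35 D=16] open={R5,R6}
Step 11: commit R6 -> on_hand[A=23 B=52 C=42 D=16] avail[A=23 B=52 C=35 D=16] open={R5}
Step 12: commit R5 -> on_hand[A=23 B=52 C=35 D=16] avail[A=23 B=52 C=35 D=16] open={}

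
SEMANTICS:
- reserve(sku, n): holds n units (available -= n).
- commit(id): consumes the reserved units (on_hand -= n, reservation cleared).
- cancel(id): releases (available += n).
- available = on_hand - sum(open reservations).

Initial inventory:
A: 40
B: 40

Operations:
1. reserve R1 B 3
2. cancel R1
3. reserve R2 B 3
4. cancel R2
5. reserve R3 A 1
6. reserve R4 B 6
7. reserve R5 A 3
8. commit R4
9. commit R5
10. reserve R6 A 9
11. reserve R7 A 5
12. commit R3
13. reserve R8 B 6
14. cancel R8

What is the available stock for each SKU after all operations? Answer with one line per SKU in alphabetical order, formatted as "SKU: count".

Step 1: reserve R1 B 3 -> on_hand[A=40 B=40] avail[A=40 B=37] open={R1}
Step 2: cancel R1 -> on_hand[A=40 B=40] avail[A=40 B=40] open={}
Step 3: reserve R2 B 3 -> on_hand[A=40 B=40] avail[A=40 B=37] open={R2}
Step 4: cancel R2 -> on_hand[A=40 B=40] avail[A=40 B=40] open={}
Step 5: reserve R3 A 1 -> on_hand[A=40 B=40] avail[A=39 B=40] open={R3}
Step 6: reserve R4 B 6 -> on_hand[A=40 B=40] avail[A=39 B=34] open={R3,R4}
Step 7: reserve R5 A 3 -> on_hand[A=40 B=40] avail[A=36 B=34] open={R3,R4,R5}
Step 8: commit R4 -> on_hand[A=40 B=34] avail[A=36 B=34] open={R3,R5}
Step 9: commit R5 -> on_hand[A=37 B=34] avail[A=36 B=34] open={R3}
Step 10: reserve R6 A 9 -> on_hand[A=37 B=34] avail[A=27 B=34] open={R3,R6}
Step 11: reserve R7 A 5 -> on_hand[A=37 B=34] avail[A=22 B=34] open={R3,R6,R7}
Step 12: commit R3 -> on_hand[A=36 B=34] avail[A=22 B=34] open={R6,R7}
Step 13: reserve R8 B 6 -> on_hand[A=36 B=34] avail[A=22 B=28] open={R6,R7,R8}
Step 14: cancel R8 -> on_hand[A=36 B=34] avail[A=22 B=34] open={R6,R7}

Answer: A: 22
B: 34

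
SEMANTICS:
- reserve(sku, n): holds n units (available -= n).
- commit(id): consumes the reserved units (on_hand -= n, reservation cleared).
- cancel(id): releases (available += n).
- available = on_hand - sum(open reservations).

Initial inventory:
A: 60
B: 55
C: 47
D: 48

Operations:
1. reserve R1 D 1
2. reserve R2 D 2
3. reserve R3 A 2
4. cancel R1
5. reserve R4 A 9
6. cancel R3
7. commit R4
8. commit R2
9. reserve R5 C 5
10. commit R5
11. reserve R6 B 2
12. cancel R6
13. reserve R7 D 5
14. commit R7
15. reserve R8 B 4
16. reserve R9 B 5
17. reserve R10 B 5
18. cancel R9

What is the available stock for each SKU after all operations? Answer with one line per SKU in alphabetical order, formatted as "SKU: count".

Step 1: reserve R1 D 1 -> on_hand[A=60 B=55 C=47 D=48] avail[A=60 B=55 C=47 D=47] open={R1}
Step 2: reserve R2 D 2 -> on_hand[A=60 B=55 C=47 D=48] avail[A=60 B=55 C=47 D=45] open={R1,R2}
Step 3: reserve R3 A 2 -> on_hand[A=60 B=55 C=47 D=48] avail[A=58 B=55 C=47 D=45] open={R1,R2,R3}
Step 4: cancel R1 -> on_hand[A=60 B=55 C=47 D=48] avail[A=58 B=55 C=47 D=46] open={R2,R3}
Step 5: reserve R4 A 9 -> on_hand[A=60 B=55 C=47 D=48] avail[A=49 B=55 C=47 D=46] open={R2,R3,R4}
Step 6: cancel R3 -> on_hand[A=60 B=55 C=47 D=48] avail[A=51 B=55 C=47 D=46] open={R2,R4}
Step 7: commit R4 -> on_hand[A=51 B=55 C=47 D=48] avail[A=51 B=55 C=47 D=46] open={R2}
Step 8: commit R2 -> on_hand[A=51 B=55 C=47 D=46] avail[A=51 B=55 C=47 D=46] open={}
Step 9: reserve R5 C 5 -> on_hand[A=51 B=55 C=47 D=46] avail[A=51 B=55 C=42 D=46] open={R5}
Step 10: commit R5 -> on_hand[A=51 B=55 C=42 D=46] avail[A=51 B=55 C=42 D=46] open={}
Step 11: reserve R6 B 2 -> on_hand[A=51 B=55 C=42 D=46] avail[A=51 B=53 C=42 D=46] open={R6}
Step 12: cancel R6 -> on_hand[A=51 B=55 C=42 D=46] avail[A=51 B=55 C=42 D=46] open={}
Step 13: reserve R7 D 5 -> on_hand[A=51 B=55 C=42 D=46] avail[A=51 B=55 C=42 D=41] open={R7}
Step 14: commit R7 -> on_hand[A=51 B=55 C=42 D=41] avail[A=51 B=55 C=42 D=41] open={}
Step 15: reserve R8 B 4 -> on_hand[A=51 B=55 C=42 D=41] avail[A=51 B=51 C=42 D=41] open={R8}
Step 16: reserve R9 B 5 -> on_hand[A=51 B=55 C=42 D=41] avail[A=51 B=46 C=42 D=41] open={R8,R9}
Step 17: reserve R10 B 5 -> on_hand[A=51 B=55 C=42 D=41] avail[A=51 B=41 C=42 D=41] open={R10,R8,R9}
Step 18: cancel R9 -> on_hand[A=51 B=55 C=42 D=41] avail[A=51 B=46 C=42 D=41] open={R10,R8}

Answer: A: 51
B: 46
C: 42
D: 41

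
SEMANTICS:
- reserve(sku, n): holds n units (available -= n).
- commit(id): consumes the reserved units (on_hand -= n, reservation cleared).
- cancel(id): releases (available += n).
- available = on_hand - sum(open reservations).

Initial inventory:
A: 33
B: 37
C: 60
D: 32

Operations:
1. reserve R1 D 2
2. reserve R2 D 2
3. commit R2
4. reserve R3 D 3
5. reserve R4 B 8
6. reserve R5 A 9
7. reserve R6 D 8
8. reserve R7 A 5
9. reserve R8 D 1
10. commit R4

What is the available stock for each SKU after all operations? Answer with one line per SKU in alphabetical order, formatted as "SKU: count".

Answer: A: 19
B: 29
C: 60
D: 16

Derivation:
Step 1: reserve R1 D 2 -> on_hand[A=33 B=37 C=60 D=32] avail[A=33 B=37 C=60 D=30] open={R1}
Step 2: reserve R2 D 2 -> on_hand[A=33 B=37 C=60 D=32] avail[A=33 B=37 C=60 D=28] open={R1,R2}
Step 3: commit R2 -> on_hand[A=33 B=37 C=60 D=30] avail[A=33 B=37 C=60 D=28] open={R1}
Step 4: reserve R3 D 3 -> on_hand[A=33 B=37 C=60 D=30] avail[A=33 B=37 C=60 D=25] open={R1,R3}
Step 5: reserve R4 B 8 -> on_hand[A=33 B=37 C=60 D=30] avail[A=33 B=29 C=60 D=25] open={R1,R3,R4}
Step 6: reserve R5 A 9 -> on_hand[A=33 B=37 C=60 D=30] avail[A=24 B=29 C=60 D=25] open={R1,R3,R4,R5}
Step 7: reserve R6 D 8 -> on_hand[A=33 B=37 C=60 D=30] avail[A=24 B=29 C=60 D=17] open={R1,R3,R4,R5,R6}
Step 8: reserve R7 A 5 -> on_hand[A=33 B=37 C=60 D=30] avail[A=19 B=29 C=60 D=17] open={R1,R3,R4,R5,R6,R7}
Step 9: reserve R8 D 1 -> on_hand[A=33 B=37 C=60 D=30] avail[A=19 B=29 C=60 D=16] open={R1,R3,R4,R5,R6,R7,R8}
Step 10: commit R4 -> on_hand[A=33 B=29 C=60 D=30] avail[A=19 B=29 C=60 D=16] open={R1,R3,R5,R6,R7,R8}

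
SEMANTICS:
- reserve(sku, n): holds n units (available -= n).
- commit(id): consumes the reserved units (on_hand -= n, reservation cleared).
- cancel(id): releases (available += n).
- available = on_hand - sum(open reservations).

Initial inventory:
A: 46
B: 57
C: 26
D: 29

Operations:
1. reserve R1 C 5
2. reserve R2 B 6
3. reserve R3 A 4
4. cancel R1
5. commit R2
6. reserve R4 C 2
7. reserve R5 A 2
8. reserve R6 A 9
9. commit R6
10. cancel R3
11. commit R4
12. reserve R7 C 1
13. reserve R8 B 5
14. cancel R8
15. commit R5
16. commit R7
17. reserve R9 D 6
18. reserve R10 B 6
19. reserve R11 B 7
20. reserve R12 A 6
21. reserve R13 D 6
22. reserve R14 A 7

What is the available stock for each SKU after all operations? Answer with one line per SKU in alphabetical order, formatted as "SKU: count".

Step 1: reserve R1 C 5 -> on_hand[A=46 B=57 C=26 D=29] avail[A=46 B=57 C=21 D=29] open={R1}
Step 2: reserve R2 B 6 -> on_hand[A=46 B=57 C=26 D=29] avail[A=46 B=51 C=21 D=29] open={R1,R2}
Step 3: reserve R3 A 4 -> on_hand[A=46 B=57 C=26 D=29] avail[A=42 B=51 C=21 D=29] open={R1,R2,R3}
Step 4: cancel R1 -> on_hand[A=46 B=57 C=26 D=29] avail[A=42 B=51 C=26 D=29] open={R2,R3}
Step 5: commit R2 -> on_hand[A=46 B=51 C=26 D=29] avail[A=42 B=51 C=26 D=29] open={R3}
Step 6: reserve R4 C 2 -> on_hand[A=46 B=51 C=26 D=29] avail[A=42 B=51 C=24 D=29] open={R3,R4}
Step 7: reserve R5 A 2 -> on_hand[A=46 B=51 C=26 D=29] avail[A=40 B=51 C=24 D=29] open={R3,R4,R5}
Step 8: reserve R6 A 9 -> on_hand[A=46 B=51 C=26 D=29] avail[A=31 B=51 C=24 D=29] open={R3,R4,R5,R6}
Step 9: commit R6 -> on_hand[A=37 B=51 C=26 D=29] avail[A=31 B=51 C=24 D=29] open={R3,R4,R5}
Step 10: cancel R3 -> on_hand[A=37 B=51 C=26 D=29] avail[A=35 B=51 C=24 D=29] open={R4,R5}
Step 11: commit R4 -> on_hand[A=37 B=51 C=24 D=29] avail[A=35 B=51 C=24 D=29] open={R5}
Step 12: reserve R7 C 1 -> on_hand[A=37 B=51 C=24 D=29] avail[A=35 B=51 C=23 D=29] open={R5,R7}
Step 13: reserve R8 B 5 -> on_hand[A=37 B=51 C=24 D=29] avail[A=35 B=46 C=23 D=29] open={R5,R7,R8}
Step 14: cancel R8 -> on_hand[A=37 B=51 C=24 D=29] avail[A=35 B=51 C=23 D=29] open={R5,R7}
Step 15: commit R5 -> on_hand[A=35 B=51 C=24 D=29] avail[A=35 B=51 C=23 D=29] open={R7}
Step 16: commit R7 -> on_hand[A=35 B=51 C=23 D=29] avail[A=35 B=51 C=23 D=29] open={}
Step 17: reserve R9 D 6 -> on_hand[A=35 B=51 C=23 D=29] avail[A=35 B=51 C=23 D=23] open={R9}
Step 18: reserve R10 B 6 -> on_hand[A=35 B=51 C=23 D=29] avail[A=35 B=45 C=23 D=23] open={R10,R9}
Step 19: reserve R11 B 7 -> on_hand[A=35 B=51 C=23 D=29] avail[A=35 B=38 C=23 D=23] open={R10,R11,R9}
Step 20: reserve R12 A 6 -> on_hand[A=35 B=51 C=23 D=29] avail[A=29 B=38 C=23 D=23] open={R10,R11,R12,R9}
Step 21: reserve R13 D 6 -> on_hand[A=35 B=51 C=23 D=29] avail[A=29 B=38 C=23 D=17] open={R10,R11,R12,R13,R9}
Step 22: reserve R14 A 7 -> on_hand[A=35 B=51 C=23 D=29] avail[A=22 B=38 C=23 D=17] open={R10,R11,R12,R13,R14,R9}

Answer: A: 22
B: 38
C: 23
D: 17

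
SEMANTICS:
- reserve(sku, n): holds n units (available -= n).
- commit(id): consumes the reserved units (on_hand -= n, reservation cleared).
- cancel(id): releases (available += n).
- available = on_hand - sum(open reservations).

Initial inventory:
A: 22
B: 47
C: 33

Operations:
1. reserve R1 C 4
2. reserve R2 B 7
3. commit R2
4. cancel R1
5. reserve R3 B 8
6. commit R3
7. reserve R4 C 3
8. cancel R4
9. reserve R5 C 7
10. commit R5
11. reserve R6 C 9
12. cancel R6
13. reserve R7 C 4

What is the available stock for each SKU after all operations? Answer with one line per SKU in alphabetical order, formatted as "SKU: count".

Answer: A: 22
B: 32
C: 22

Derivation:
Step 1: reserve R1 C 4 -> on_hand[A=22 B=47 C=33] avail[A=22 B=47 C=29] open={R1}
Step 2: reserve R2 B 7 -> on_hand[A=22 B=47 C=33] avail[A=22 B=40 C=29] open={R1,R2}
Step 3: commit R2 -> on_hand[A=22 B=40 C=33] avail[A=22 B=40 C=29] open={R1}
Step 4: cancel R1 -> on_hand[A=22 B=40 C=33] avail[A=22 B=40 C=33] open={}
Step 5: reserve R3 B 8 -> on_hand[A=22 B=40 C=33] avail[A=22 B=32 C=33] open={R3}
Step 6: commit R3 -> on_hand[A=22 B=32 C=33] avail[A=22 B=32 C=33] open={}
Step 7: reserve R4 C 3 -> on_hand[A=22 B=32 C=33] avail[A=22 B=32 C=30] open={R4}
Step 8: cancel R4 -> on_hand[A=22 B=32 C=33] avail[A=22 B=32 C=33] open={}
Step 9: reserve R5 C 7 -> on_hand[A=22 B=32 C=33] avail[A=22 B=32 C=26] open={R5}
Step 10: commit R5 -> on_hand[A=22 B=32 C=26] avail[A=22 B=32 C=26] open={}
Step 11: reserve R6 C 9 -> on_hand[A=22 B=32 C=26] avail[A=22 B=32 C=17] open={R6}
Step 12: cancel R6 -> on_hand[A=22 B=32 C=26] avail[A=22 B=32 C=26] open={}
Step 13: reserve R7 C 4 -> on_hand[A=22 B=32 C=26] avail[A=22 B=32 C=22] open={R7}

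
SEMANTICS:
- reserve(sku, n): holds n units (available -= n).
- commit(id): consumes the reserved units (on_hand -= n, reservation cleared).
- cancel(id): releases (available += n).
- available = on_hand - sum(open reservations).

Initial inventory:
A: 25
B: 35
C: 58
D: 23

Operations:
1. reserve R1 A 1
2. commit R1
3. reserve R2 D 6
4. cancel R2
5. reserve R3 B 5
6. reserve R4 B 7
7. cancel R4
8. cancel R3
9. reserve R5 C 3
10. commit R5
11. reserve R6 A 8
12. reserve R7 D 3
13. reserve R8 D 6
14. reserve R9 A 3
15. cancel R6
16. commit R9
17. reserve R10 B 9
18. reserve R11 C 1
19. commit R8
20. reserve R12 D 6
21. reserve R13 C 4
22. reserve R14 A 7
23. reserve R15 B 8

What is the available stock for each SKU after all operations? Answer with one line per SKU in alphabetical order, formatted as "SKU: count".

Answer: A: 14
B: 18
C: 50
D: 8

Derivation:
Step 1: reserve R1 A 1 -> on_hand[A=25 B=35 C=58 D=23] avail[A=24 B=35 C=58 D=23] open={R1}
Step 2: commit R1 -> on_hand[A=24 B=35 C=58 D=23] avail[A=24 B=35 C=58 D=23] open={}
Step 3: reserve R2 D 6 -> on_hand[A=24 B=35 C=58 D=23] avail[A=24 B=35 C=58 D=17] open={R2}
Step 4: cancel R2 -> on_hand[A=24 B=35 C=58 D=23] avail[A=24 B=35 C=58 D=23] open={}
Step 5: reserve R3 B 5 -> on_hand[A=24 B=35 C=58 D=23] avail[A=24 B=30 C=58 D=23] open={R3}
Step 6: reserve R4 B 7 -> on_hand[A=24 B=35 C=58 D=23] avail[A=24 B=23 C=58 D=23] open={R3,R4}
Step 7: cancel R4 -> on_hand[A=24 B=35 C=58 D=23] avail[A=24 B=30 C=58 D=23] open={R3}
Step 8: cancel R3 -> on_hand[A=24 B=35 C=58 D=23] avail[A=24 B=35 C=58 D=23] open={}
Step 9: reserve R5 C 3 -> on_hand[A=24 B=35 C=58 D=23] avail[A=24 B=35 C=55 D=23] open={R5}
Step 10: commit R5 -> on_hand[A=24 B=35 C=55 D=23] avail[A=24 B=35 C=55 D=23] open={}
Step 11: reserve R6 A 8 -> on_hand[A=24 B=35 C=55 D=23] avail[A=16 B=35 C=55 D=23] open={R6}
Step 12: reserve R7 D 3 -> on_hand[A=24 B=35 C=55 D=23] avail[A=16 B=35 C=55 D=20] open={R6,R7}
Step 13: reserve R8 D 6 -> on_hand[A=24 B=35 C=55 D=23] avail[A=16 B=35 C=55 D=14] open={R6,R7,R8}
Step 14: reserve R9 A 3 -> on_hand[A=24 B=35 C=55 D=23] avail[A=13 B=35 C=55 D=14] open={R6,R7,R8,R9}
Step 15: cancel R6 -> on_hand[A=24 B=35 C=55 D=23] avail[A=21 B=35 C=55 D=14] open={R7,R8,R9}
Step 16: commit R9 -> on_hand[A=21 B=35 C=55 D=23] avail[A=21 B=35 C=55 D=14] open={R7,R8}
Step 17: reserve R10 B 9 -> on_hand[A=21 B=35 C=55 D=23] avail[A=21 B=26 C=55 D=14] open={R10,R7,R8}
Step 18: reserve R11 C 1 -> on_hand[A=21 B=35 C=55 D=23] avail[A=21 B=26 C=54 D=14] open={R10,R11,R7,R8}
Step 19: commit R8 -> on_hand[A=21 B=35 C=55 D=17] avail[A=21 B=26 C=54 D=14] open={R10,R11,R7}
Step 20: reserve R12 D 6 -> on_hand[A=21 B=35 C=55 D=17] avail[A=21 B=26 C=54 D=8] open={R10,R11,R12,R7}
Step 21: reserve R13 C 4 -> on_hand[A=21 B=35 C=55 D=17] avail[A=21 B=26 C=50 D=8] open={R10,R11,R12,R13,R7}
Step 22: reserve R14 A 7 -> on_hand[A=21 B=35 C=55 D=17] avail[A=14 B=26 C=50 D=8] open={R10,R11,R12,R13,R14,R7}
Step 23: reserve R15 B 8 -> on_hand[A=21 B=35 C=55 D=17] avail[A=14 B=18 C=50 D=8] open={R10,R11,R12,R13,R14,R15,R7}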